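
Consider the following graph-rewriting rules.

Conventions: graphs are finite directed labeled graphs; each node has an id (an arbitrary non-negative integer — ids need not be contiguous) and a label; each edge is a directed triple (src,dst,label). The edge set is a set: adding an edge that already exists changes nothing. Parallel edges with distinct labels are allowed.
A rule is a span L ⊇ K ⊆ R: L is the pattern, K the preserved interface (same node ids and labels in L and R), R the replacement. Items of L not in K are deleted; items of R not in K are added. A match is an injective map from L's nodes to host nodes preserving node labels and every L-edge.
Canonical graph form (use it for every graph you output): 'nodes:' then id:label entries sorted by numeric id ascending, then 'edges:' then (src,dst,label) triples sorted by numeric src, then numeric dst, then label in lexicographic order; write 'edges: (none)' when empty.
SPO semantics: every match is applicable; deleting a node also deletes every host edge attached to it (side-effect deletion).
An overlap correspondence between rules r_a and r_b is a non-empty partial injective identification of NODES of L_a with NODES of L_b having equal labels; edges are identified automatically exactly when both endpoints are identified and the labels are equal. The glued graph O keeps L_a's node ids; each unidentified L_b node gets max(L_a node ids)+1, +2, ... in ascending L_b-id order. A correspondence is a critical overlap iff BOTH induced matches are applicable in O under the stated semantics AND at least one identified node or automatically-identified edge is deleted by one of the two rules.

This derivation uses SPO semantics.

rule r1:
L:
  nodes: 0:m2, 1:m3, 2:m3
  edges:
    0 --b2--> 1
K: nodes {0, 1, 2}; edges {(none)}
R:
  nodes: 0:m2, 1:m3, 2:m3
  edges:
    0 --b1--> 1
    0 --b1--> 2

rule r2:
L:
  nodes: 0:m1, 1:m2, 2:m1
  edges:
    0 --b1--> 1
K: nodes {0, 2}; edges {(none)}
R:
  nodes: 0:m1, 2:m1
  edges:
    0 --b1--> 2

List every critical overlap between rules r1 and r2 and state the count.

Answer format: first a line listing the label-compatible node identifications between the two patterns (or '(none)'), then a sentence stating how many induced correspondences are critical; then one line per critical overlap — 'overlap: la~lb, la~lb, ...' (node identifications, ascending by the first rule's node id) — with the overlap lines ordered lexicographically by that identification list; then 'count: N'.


label-compatible node identifications between L(r1) and L(r2): 0~1
1 of the induced correspondences is a critical overlap of r1 and r2.
overlap: 0~1
count: 1


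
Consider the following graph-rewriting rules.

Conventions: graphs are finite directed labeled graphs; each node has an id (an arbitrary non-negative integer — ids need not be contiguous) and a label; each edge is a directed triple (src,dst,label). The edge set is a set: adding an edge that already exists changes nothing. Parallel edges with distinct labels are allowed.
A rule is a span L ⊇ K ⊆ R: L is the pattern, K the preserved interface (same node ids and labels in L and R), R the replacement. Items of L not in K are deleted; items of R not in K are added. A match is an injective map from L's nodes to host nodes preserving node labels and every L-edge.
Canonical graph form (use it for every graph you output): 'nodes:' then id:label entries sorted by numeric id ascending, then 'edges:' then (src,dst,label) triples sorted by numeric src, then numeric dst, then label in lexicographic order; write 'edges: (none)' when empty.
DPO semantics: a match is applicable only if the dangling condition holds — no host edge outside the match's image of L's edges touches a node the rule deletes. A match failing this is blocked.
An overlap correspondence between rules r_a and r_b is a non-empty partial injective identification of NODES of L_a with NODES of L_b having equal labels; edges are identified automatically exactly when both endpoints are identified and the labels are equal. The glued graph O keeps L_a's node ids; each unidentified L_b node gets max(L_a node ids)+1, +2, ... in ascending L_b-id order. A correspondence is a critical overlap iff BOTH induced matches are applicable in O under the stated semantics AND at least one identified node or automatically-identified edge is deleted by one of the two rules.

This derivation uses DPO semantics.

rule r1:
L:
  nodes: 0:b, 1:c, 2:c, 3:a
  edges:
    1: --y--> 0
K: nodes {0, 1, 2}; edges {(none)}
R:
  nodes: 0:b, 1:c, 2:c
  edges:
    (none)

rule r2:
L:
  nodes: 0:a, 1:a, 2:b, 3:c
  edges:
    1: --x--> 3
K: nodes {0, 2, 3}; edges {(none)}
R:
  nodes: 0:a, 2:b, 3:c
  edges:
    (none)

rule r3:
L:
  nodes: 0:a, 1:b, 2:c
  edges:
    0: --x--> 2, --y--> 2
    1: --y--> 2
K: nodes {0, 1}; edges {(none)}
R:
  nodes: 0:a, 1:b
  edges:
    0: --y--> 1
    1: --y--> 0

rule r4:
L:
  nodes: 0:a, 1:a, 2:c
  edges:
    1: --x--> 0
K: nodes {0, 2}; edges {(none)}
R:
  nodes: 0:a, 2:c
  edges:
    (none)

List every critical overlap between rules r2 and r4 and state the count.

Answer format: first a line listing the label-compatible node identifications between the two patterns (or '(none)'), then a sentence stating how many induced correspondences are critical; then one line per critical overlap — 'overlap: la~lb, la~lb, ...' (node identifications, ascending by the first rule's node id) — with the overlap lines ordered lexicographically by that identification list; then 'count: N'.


label-compatible node identifications between L(r2) and L(r4): 0~0, 0~1, 1~0, 1~1, 3~2
2 of the induced correspondences are critical overlaps of r2 and r4.
overlap: 0~1
overlap: 0~1, 3~2
count: 2


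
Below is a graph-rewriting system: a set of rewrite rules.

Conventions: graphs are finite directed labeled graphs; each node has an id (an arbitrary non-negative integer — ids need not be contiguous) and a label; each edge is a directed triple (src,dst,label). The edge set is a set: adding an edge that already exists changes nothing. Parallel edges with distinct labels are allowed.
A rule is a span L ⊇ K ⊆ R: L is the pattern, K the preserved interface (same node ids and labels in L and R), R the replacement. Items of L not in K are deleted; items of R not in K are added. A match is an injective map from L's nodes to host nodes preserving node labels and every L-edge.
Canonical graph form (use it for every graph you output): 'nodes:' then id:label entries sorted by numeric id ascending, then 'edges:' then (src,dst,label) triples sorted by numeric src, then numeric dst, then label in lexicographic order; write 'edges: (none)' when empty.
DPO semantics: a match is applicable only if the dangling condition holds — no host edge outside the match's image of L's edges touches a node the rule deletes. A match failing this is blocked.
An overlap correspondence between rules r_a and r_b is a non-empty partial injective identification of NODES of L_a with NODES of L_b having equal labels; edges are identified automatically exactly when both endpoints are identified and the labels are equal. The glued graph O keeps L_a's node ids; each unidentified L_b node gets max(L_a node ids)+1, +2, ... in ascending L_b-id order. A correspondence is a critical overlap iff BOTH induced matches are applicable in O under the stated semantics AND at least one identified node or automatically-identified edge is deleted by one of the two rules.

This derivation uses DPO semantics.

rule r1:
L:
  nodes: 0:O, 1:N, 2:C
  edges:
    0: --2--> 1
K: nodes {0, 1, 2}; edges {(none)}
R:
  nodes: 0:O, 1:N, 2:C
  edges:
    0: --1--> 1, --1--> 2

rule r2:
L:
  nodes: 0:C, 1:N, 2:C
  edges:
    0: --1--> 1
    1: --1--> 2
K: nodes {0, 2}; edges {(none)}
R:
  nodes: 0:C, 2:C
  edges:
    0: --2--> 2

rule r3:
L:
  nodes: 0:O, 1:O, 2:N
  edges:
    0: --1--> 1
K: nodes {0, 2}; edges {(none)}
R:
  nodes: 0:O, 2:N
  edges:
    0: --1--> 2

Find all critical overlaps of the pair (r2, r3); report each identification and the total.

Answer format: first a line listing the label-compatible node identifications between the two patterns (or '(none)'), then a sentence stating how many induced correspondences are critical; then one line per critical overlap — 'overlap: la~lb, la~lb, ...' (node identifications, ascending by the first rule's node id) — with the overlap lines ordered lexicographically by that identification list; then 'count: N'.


label-compatible node identifications between L(r2) and L(r3): 1~2
1 of the induced correspondences is a critical overlap of r2 and r3.
overlap: 1~2
count: 1


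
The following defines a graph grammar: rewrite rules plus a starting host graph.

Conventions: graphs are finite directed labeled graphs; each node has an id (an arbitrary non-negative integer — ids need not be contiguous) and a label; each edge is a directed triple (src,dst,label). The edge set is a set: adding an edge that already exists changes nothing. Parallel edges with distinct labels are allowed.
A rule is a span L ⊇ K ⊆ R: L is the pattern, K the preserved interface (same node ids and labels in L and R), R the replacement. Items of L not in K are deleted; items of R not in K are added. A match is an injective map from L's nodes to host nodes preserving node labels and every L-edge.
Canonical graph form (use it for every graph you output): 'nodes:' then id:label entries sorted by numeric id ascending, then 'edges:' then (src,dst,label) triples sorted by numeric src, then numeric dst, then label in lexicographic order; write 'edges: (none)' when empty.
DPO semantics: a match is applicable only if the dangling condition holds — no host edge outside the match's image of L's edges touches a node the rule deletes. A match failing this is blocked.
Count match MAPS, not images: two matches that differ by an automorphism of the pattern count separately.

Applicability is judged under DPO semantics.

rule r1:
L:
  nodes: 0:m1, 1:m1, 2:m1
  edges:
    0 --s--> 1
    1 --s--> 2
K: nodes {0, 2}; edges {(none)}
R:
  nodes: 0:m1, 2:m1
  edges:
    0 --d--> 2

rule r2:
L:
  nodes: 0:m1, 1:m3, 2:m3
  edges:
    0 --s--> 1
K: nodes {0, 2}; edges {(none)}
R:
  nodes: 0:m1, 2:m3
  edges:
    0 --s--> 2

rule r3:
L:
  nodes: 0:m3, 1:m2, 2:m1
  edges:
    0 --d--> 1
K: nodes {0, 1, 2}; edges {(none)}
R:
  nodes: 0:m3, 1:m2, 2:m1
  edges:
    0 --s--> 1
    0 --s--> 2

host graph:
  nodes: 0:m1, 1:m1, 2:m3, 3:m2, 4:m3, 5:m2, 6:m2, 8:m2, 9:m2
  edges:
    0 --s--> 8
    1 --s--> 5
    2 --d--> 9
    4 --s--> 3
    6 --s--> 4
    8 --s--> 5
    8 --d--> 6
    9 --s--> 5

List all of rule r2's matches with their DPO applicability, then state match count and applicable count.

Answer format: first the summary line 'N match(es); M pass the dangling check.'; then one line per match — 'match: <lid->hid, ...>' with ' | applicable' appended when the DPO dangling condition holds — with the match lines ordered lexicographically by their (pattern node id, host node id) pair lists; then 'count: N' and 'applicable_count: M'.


0 match(es); 0 pass the dangling check.
count: 0
applicable_count: 0


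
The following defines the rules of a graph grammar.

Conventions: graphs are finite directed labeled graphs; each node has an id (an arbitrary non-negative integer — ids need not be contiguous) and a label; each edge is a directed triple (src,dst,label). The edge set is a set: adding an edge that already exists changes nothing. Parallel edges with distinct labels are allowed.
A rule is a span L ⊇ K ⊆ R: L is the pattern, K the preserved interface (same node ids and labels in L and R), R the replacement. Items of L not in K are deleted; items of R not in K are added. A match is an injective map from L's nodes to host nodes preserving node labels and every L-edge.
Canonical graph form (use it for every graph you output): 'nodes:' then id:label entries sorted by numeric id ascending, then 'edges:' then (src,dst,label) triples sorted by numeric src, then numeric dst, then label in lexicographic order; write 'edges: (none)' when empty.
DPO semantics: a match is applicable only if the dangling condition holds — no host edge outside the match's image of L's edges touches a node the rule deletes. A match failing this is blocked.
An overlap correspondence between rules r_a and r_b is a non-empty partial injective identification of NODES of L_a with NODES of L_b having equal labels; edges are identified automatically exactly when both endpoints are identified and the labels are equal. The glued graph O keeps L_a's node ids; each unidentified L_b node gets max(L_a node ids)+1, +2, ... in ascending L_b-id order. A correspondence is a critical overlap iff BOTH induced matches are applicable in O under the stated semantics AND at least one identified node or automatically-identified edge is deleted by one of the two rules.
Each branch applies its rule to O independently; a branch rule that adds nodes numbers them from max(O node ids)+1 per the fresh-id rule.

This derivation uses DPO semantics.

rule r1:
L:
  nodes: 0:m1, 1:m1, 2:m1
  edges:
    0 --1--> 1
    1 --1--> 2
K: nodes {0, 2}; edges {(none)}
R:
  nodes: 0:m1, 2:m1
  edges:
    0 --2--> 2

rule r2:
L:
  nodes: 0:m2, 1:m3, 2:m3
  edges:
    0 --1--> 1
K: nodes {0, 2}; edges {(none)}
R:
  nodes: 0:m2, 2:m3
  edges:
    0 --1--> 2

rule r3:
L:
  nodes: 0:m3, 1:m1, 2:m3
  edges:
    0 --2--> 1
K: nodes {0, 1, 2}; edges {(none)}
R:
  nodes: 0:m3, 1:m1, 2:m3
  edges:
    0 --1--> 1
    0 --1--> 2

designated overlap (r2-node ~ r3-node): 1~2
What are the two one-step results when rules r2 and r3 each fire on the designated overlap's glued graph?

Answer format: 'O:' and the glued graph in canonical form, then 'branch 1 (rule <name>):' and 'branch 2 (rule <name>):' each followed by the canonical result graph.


O:
nodes: 0:m2, 1:m3, 2:m3, 3:m3, 4:m1
edges: (0,1,1); (3,4,2)
branch 1 (rule r2):
nodes: 0:m2, 2:m3, 3:m3, 4:m1
edges: (0,2,1); (3,4,2)
branch 2 (rule r3):
nodes: 0:m2, 1:m3, 2:m3, 3:m3, 4:m1
edges: (0,1,1); (3,1,1); (3,4,1)


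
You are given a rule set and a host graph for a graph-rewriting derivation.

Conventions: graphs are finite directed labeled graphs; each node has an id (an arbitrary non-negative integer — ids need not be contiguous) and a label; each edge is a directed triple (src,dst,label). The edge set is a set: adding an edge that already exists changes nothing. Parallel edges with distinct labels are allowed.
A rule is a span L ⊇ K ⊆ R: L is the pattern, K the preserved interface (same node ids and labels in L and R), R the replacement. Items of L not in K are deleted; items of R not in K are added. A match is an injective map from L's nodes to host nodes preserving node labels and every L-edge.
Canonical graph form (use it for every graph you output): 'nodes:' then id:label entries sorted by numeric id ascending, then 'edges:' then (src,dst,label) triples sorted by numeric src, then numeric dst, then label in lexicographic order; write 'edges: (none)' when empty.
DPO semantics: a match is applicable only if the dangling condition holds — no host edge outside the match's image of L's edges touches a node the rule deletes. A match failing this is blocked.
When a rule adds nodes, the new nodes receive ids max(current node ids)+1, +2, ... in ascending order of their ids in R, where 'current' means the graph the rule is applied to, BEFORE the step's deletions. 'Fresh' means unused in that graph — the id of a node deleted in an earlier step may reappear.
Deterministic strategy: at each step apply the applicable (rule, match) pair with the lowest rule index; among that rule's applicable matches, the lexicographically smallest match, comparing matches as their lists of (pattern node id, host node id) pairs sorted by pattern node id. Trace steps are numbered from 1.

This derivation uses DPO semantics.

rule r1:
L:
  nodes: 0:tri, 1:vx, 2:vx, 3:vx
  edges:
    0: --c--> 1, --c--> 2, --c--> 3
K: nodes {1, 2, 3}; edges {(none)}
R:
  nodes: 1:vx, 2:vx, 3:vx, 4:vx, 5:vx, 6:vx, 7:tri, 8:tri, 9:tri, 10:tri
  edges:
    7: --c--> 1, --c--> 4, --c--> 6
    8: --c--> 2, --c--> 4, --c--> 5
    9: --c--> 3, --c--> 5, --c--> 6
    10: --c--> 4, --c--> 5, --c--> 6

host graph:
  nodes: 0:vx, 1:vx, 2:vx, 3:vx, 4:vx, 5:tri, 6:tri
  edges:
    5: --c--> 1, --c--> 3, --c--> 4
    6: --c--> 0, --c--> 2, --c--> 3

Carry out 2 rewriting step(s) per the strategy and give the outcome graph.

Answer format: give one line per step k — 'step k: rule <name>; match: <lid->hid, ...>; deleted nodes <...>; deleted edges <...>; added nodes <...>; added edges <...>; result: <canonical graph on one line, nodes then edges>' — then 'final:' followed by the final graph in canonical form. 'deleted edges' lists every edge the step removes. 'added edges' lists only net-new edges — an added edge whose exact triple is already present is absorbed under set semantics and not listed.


step 1: rule r1; match: 0->5, 1->1, 2->3, 3->4; deleted nodes 5; deleted edges (5,1,c); (5,3,c); (5,4,c); added nodes 7, 8, 9, 10, 11, 12, 13; added edges (10,1,c); (10,7,c); (10,9,c); (11,3,c); (11,7,c); (11,8,c); (12,4,c); (12,8,c); (12,9,c); (13,7,c); (13,8,c); (13,9,c); result: nodes: 0:vx, 1:vx, 2:vx, 3:vx, 4:vx, 6:tri, 7:vx, 8:vx, 9:vx, 10:tri, 11:tri, 12:tri, 13:tri edges: (6,0,c); (6,2,c); (6,3,c); (10,1,c); (10,7,c); (10,9,c); (11,3,c); (11,7,c); (11,8,c); (12,4,c); (12,8,c); (12,9,c); (13,7,c); (13,8,c); (13,9,c)
step 2: rule r1; match: 0->6, 1->0, 2->2, 3->3; deleted nodes 6; deleted edges (6,0,c); (6,2,c); (6,3,c); added nodes 14, 15, 16, 17, 18, 19, 20; added edges (17,0,c); (17,14,c); (17,16,c); (18,2,c); (18,14,c); (18,15,c); (19,3,c); (19,15,c); (19,16,c); (20,14,c); (20,15,c); (20,16,c); result: nodes: 0:vx, 1:vx, 2:vx, 3:vx, 4:vx, 7:vx, 8:vx, 9:vx, 10:tri, 11:tri, 12:tri, 13:tri, 14:vx, 15:vx, 16:vx, 17:tri, 18:tri, 19:tri, 20:tri edges: (10,1,c); (10,7,c); (10,9,c); (11,3,c); (11,7,c); (11,8,c); (12,4,c); (12,8,c); (12,9,c); (13,7,c); (13,8,c); (13,9,c); (17,0,c); (17,14,c); (17,16,c); (18,2,c); (18,14,c); (18,15,c); (19,3,c); (19,15,c); (19,16,c); (20,14,c); (20,15,c); (20,16,c)
final:
nodes: 0:vx, 1:vx, 2:vx, 3:vx, 4:vx, 7:vx, 8:vx, 9:vx, 10:tri, 11:tri, 12:tri, 13:tri, 14:vx, 15:vx, 16:vx, 17:tri, 18:tri, 19:tri, 20:tri
edges: (10,1,c); (10,7,c); (10,9,c); (11,3,c); (11,7,c); (11,8,c); (12,4,c); (12,8,c); (12,9,c); (13,7,c); (13,8,c); (13,9,c); (17,0,c); (17,14,c); (17,16,c); (18,2,c); (18,14,c); (18,15,c); (19,3,c); (19,15,c); (19,16,c); (20,14,c); (20,15,c); (20,16,c)


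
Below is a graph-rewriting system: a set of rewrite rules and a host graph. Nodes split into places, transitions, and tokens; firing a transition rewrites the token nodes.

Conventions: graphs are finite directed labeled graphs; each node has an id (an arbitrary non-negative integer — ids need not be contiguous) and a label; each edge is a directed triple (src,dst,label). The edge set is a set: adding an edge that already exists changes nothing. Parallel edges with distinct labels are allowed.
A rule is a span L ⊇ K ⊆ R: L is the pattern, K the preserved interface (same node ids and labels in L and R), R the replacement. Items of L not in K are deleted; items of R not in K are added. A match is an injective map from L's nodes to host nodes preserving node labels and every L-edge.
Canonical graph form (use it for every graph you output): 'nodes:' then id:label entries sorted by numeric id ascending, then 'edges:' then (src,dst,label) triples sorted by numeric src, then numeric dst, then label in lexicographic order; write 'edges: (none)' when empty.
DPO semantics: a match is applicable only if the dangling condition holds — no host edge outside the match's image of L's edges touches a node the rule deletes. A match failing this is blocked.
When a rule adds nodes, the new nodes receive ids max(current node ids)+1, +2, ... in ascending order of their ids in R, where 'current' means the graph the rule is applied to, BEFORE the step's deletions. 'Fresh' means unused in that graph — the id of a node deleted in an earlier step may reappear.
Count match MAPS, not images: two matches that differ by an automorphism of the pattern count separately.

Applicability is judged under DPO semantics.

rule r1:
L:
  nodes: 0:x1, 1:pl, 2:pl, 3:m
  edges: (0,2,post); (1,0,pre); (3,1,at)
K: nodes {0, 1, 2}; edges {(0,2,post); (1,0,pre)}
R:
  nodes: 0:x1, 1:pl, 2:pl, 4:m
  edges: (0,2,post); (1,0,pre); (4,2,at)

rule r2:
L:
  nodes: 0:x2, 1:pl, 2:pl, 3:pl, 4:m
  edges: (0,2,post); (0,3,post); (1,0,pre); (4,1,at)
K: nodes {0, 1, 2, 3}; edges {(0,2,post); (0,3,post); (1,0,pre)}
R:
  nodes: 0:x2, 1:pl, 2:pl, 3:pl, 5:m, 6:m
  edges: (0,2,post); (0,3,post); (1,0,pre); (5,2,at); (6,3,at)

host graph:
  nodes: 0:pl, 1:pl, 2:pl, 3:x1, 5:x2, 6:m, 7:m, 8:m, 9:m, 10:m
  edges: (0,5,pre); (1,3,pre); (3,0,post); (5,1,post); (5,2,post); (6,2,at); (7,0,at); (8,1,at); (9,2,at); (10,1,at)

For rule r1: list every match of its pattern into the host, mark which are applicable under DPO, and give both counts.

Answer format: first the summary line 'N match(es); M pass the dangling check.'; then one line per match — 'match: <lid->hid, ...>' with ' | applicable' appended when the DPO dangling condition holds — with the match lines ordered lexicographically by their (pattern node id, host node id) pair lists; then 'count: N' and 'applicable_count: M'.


2 match(es); 2 pass the dangling check.
match: 0->3, 1->1, 2->0, 3->8 | applicable
match: 0->3, 1->1, 2->0, 3->10 | applicable
count: 2
applicable_count: 2


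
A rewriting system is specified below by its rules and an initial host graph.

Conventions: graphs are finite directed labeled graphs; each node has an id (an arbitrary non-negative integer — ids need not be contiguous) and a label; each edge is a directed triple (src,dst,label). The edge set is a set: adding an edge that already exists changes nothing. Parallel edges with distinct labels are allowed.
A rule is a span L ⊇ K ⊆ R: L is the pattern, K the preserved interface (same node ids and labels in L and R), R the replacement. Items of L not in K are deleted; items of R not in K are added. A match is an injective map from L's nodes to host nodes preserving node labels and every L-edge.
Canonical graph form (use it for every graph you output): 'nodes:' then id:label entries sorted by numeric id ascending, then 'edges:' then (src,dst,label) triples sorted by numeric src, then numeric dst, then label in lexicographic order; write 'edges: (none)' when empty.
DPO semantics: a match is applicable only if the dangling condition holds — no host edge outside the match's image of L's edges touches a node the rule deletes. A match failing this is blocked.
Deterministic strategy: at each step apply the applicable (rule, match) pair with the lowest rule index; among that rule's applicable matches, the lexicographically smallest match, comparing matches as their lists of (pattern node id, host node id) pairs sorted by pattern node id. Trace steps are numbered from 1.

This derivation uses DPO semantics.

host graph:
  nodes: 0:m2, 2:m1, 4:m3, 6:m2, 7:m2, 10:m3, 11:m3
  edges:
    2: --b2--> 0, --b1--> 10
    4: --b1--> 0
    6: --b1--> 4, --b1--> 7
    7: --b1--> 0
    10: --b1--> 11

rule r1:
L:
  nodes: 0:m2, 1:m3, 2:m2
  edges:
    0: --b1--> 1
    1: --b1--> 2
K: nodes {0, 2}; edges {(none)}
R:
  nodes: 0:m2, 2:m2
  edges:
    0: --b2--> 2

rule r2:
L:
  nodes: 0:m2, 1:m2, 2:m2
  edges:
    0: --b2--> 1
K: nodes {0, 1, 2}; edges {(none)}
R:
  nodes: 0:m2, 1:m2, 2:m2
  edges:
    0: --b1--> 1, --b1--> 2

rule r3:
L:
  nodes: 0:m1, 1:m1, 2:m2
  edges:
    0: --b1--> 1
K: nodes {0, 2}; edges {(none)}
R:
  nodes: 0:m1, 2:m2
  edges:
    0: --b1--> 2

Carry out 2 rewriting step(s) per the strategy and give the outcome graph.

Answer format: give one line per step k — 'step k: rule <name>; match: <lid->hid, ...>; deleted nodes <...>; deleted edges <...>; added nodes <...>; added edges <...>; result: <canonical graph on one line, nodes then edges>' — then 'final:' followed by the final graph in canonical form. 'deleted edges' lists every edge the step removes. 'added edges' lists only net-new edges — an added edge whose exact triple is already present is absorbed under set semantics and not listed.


step 1: rule r1; match: 0->6, 1->4, 2->0; deleted nodes 4; deleted edges (4,0,b1); (6,4,b1); added nodes (none); added edges (6,0,b2); result: nodes: 0:m2, 2:m1, 6:m2, 7:m2, 10:m3, 11:m3 edges: (2,0,b2); (2,10,b1); (6,0,b2); (6,7,b1); (7,0,b1); (10,11,b1)
step 2: rule r2; match: 0->6, 1->0, 2->7; deleted nodes (none); deleted edges (6,0,b2); added nodes (none); added edges (6,0,b1); result: nodes: 0:m2, 2:m1, 6:m2, 7:m2, 10:m3, 11:m3 edges: (2,0,b2); (2,10,b1); (6,0,b1); (6,7,b1); (7,0,b1); (10,11,b1)
final:
nodes: 0:m2, 2:m1, 6:m2, 7:m2, 10:m3, 11:m3
edges: (2,0,b2); (2,10,b1); (6,0,b1); (6,7,b1); (7,0,b1); (10,11,b1)


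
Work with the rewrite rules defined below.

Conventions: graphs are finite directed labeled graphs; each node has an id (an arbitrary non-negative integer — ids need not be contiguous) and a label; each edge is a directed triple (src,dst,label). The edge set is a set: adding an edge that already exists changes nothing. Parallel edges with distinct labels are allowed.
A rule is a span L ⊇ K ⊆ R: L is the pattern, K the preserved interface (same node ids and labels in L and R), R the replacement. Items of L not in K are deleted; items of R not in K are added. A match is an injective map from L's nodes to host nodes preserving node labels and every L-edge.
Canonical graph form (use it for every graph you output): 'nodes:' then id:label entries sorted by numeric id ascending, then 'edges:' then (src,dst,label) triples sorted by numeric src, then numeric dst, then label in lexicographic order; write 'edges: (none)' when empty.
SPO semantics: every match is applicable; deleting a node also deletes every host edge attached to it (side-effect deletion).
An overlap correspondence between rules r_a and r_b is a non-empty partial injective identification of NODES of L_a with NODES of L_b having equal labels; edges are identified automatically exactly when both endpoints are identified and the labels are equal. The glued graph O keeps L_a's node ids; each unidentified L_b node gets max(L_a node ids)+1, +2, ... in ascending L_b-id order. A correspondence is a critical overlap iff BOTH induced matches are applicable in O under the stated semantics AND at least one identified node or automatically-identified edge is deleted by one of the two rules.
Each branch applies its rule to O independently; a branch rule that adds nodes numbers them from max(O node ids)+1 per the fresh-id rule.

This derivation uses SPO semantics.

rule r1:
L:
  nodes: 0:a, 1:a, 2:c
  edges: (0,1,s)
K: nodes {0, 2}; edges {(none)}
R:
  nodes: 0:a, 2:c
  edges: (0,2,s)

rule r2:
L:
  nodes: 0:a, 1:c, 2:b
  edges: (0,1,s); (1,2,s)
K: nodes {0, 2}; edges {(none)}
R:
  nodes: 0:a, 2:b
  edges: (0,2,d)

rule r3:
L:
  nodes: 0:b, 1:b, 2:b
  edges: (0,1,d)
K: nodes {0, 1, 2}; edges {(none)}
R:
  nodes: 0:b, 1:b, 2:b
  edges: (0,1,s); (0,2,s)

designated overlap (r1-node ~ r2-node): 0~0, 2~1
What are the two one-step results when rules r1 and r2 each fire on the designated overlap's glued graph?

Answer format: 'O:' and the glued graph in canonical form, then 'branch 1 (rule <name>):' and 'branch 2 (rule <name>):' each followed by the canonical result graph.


O:
nodes: 0:a, 1:a, 2:c, 3:b
edges: (0,1,s); (0,2,s); (2,3,s)
branch 1 (rule r1):
nodes: 0:a, 2:c, 3:b
edges: (0,2,s); (2,3,s)
branch 2 (rule r2):
nodes: 0:a, 1:a, 3:b
edges: (0,1,s); (0,3,d)


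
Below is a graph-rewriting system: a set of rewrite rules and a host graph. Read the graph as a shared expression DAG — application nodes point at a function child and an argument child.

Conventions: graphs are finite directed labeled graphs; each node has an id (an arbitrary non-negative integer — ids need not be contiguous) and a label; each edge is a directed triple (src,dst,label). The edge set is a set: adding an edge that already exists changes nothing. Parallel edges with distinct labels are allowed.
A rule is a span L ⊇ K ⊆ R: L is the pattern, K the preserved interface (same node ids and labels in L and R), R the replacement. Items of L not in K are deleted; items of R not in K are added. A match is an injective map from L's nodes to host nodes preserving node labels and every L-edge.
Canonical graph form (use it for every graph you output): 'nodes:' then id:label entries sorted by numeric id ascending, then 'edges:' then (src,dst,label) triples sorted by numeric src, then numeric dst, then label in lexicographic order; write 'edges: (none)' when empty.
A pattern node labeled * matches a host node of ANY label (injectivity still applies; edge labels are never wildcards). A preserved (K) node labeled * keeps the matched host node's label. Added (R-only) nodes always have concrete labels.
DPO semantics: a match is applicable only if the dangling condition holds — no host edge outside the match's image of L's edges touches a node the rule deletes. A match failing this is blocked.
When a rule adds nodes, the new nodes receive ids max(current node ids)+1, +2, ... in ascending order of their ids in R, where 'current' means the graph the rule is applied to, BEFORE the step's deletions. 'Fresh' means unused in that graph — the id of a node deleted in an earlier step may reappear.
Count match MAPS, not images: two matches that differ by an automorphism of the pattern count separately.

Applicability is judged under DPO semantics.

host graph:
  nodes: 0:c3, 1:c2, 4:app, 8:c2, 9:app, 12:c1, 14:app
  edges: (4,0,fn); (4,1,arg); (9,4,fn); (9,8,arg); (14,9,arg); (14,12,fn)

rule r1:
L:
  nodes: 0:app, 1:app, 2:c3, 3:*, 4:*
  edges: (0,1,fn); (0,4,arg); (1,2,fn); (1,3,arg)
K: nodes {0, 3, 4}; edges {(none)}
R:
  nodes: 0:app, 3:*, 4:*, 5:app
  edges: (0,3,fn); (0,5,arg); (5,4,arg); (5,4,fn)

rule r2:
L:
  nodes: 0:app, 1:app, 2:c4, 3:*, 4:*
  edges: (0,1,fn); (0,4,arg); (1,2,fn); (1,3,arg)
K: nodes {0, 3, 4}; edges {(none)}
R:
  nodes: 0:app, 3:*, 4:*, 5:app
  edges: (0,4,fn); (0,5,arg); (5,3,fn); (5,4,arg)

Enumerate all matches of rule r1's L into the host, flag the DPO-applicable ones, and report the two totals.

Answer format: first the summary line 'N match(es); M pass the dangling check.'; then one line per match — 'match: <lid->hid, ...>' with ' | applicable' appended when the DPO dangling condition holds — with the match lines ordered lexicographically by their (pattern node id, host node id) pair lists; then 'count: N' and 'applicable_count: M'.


1 match(es); 1 pass the dangling check.
match: 0->9, 1->4, 2->0, 3->1, 4->8 | applicable
count: 1
applicable_count: 1


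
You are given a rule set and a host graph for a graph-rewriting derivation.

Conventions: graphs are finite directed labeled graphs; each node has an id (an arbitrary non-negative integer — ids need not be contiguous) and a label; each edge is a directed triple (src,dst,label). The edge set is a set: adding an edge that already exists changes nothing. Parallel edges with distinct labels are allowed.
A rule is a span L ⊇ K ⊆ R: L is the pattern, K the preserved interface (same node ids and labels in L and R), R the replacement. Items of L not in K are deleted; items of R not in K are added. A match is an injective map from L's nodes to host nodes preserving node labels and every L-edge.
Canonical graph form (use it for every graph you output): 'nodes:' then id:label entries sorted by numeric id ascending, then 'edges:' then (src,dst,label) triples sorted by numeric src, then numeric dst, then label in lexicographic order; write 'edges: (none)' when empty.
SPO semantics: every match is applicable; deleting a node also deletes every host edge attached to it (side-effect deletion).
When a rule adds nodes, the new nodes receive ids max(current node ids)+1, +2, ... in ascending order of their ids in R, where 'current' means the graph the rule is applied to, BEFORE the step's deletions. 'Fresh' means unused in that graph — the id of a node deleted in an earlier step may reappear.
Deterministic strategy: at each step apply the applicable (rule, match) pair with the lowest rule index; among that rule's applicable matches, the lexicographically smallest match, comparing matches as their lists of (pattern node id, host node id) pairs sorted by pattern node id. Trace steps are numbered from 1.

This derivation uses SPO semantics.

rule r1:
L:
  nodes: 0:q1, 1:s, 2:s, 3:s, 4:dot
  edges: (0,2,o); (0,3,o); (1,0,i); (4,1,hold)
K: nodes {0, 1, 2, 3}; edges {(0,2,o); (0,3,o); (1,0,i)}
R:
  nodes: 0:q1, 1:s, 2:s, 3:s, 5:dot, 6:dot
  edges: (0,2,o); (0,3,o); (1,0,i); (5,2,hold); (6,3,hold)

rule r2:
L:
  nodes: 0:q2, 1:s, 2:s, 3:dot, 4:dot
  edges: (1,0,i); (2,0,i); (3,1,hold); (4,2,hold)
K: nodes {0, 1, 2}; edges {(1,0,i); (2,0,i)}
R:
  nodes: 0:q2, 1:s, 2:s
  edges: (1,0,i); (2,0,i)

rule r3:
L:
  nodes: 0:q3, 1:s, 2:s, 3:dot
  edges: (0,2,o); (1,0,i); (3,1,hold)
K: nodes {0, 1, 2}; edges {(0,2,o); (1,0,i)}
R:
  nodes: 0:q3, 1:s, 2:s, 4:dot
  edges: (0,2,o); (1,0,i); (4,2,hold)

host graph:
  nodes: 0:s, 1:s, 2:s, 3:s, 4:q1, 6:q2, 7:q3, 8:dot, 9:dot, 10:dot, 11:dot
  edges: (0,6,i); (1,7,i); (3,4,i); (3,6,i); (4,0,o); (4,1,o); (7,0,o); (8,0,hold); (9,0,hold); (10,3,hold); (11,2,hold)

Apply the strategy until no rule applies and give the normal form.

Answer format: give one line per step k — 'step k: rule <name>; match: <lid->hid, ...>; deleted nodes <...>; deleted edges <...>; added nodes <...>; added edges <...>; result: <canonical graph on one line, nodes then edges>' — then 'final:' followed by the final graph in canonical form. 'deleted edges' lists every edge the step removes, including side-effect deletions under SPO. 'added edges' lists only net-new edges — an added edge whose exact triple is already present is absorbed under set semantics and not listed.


step 1: rule r1; match: 0->4, 1->3, 2->0, 3->1, 4->10; deleted nodes 10; deleted edges (10,3,hold); added nodes 12, 13; added edges (12,0,hold); (13,1,hold); result: nodes: 0:s, 1:s, 2:s, 3:s, 4:q1, 6:q2, 7:q3, 8:dot, 9:dot, 11:dot, 12:dot, 13:dot edges: (0,6,i); (1,7,i); (3,4,i); (3,6,i); (4,0,o); (4,1,o); (7,0,o); (8,0,hold); (9,0,hold); (11,2,hold); (12,0,hold); (13,1,hold)
step 2: rule r3; match: 0->7, 1->1, 2->0, 3->13; deleted nodes 13; deleted edges (13,1,hold); added nodes 14; added edges (14,0,hold); result: nodes: 0:s, 1:s, 2:s, 3:s, 4:q1, 6:q2, 7:q3, 8:dot, 9:dot, 11:dot, 12:dot, 14:dot edges: (0,6,i); (1,7,i); (3,4,i); (3,6,i); (4,0,o); (4,1,o); (7,0,o); (8,0,hold); (9,0,hold); (11,2,hold); (12,0,hold); (14,0,hold)
final:
nodes: 0:s, 1:s, 2:s, 3:s, 4:q1, 6:q2, 7:q3, 8:dot, 9:dot, 11:dot, 12:dot, 14:dot
edges: (0,6,i); (1,7,i); (3,4,i); (3,6,i); (4,0,o); (4,1,o); (7,0,o); (8,0,hold); (9,0,hold); (11,2,hold); (12,0,hold); (14,0,hold)


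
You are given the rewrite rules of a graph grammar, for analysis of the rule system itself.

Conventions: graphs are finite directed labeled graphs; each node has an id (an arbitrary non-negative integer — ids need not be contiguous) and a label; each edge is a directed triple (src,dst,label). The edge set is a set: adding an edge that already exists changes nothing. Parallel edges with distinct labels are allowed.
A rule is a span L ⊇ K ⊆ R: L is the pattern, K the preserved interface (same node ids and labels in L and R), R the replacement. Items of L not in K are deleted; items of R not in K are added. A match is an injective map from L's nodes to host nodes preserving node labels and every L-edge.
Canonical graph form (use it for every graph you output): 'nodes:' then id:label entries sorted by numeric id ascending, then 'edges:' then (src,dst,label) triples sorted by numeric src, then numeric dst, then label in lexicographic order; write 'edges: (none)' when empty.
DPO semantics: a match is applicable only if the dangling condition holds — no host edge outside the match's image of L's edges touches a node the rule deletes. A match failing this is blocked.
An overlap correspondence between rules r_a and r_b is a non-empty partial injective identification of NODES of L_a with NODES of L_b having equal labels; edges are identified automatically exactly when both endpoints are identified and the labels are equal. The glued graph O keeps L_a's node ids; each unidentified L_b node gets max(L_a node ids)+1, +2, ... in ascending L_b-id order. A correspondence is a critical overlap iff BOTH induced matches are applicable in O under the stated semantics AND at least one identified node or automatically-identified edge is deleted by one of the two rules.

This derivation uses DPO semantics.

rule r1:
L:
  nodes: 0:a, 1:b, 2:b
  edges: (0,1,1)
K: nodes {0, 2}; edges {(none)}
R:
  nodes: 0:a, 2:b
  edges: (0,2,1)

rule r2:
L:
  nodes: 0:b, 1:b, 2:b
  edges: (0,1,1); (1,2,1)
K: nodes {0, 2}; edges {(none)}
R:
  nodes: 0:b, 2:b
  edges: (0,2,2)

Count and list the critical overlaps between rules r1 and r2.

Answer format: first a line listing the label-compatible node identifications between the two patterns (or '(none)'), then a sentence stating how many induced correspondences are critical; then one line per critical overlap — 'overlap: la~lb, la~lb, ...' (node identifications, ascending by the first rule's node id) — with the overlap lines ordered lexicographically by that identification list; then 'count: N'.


label-compatible node identifications between L(r1) and L(r2): 1~0, 1~1, 1~2, 2~0, 2~1, 2~2
1 of the induced correspondences is a critical overlap of r1 and r2.
overlap: 2~1
count: 1


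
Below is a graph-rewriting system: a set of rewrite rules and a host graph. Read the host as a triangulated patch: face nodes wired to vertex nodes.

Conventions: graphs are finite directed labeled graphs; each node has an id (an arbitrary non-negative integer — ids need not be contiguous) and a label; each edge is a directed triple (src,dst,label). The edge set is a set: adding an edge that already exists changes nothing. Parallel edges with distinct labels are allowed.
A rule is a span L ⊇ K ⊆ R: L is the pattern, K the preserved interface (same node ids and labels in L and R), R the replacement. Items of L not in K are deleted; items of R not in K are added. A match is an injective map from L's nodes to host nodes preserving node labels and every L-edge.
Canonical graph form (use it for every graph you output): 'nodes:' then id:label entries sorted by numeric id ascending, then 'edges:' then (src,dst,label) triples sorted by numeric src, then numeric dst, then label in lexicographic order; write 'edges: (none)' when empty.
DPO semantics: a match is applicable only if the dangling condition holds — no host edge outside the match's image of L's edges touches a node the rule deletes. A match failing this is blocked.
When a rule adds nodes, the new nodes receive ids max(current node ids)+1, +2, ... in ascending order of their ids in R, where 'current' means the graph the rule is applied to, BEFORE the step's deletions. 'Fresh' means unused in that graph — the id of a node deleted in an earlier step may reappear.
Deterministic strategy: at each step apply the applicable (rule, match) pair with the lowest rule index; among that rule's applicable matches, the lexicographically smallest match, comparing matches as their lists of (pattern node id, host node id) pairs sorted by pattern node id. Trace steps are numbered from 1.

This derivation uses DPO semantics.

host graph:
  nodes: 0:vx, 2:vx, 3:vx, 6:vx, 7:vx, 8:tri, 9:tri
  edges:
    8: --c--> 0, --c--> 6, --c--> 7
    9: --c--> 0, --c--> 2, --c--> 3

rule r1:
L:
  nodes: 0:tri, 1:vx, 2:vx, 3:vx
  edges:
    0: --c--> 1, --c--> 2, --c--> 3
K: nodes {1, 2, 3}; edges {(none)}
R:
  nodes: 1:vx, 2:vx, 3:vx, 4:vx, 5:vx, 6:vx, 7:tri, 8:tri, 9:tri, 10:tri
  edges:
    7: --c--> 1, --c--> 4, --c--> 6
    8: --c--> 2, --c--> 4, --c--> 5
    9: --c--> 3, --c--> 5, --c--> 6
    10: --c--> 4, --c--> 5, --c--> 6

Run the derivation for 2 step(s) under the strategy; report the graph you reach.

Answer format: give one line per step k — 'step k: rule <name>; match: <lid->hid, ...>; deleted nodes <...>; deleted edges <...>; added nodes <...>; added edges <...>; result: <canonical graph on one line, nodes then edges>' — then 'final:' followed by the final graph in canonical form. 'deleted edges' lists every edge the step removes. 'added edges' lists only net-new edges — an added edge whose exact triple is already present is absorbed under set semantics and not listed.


step 1: rule r1; match: 0->8, 1->0, 2->6, 3->7; deleted nodes 8; deleted edges (8,0,c); (8,6,c); (8,7,c); added nodes 10, 11, 12, 13, 14, 15, 16; added edges (13,0,c); (13,10,c); (13,12,c); (14,6,c); (14,10,c); (14,11,c); (15,7,c); (15,11,c); (15,12,c); (16,10,c); (16,11,c); (16,12,c); result: nodes: 0:vx, 2:vx, 3:vx, 6:vx, 7:vx, 9:tri, 10:vx, 11:vx, 12:vx, 13:tri, 14:tri, 15:tri, 16:tri edges: (9,0,c); (9,2,c); (9,3,c); (13,0,c); (13,10,c); (13,12,c); (14,6,c); (14,10,c); (14,11,c); (15,7,c); (15,11,c); (15,12,c); (16,10,c); (16,11,c); (16,12,c)
step 2: rule r1; match: 0->9, 1->0, 2->2, 3->3; deleted nodes 9; deleted edges (9,0,c); (9,2,c); (9,3,c); added nodes 17, 18, 19, 20, 21, 22, 23; added edges (20,0,c); (20,17,c); (20,19,c); (21,2,c); (21,17,c); (21,18,c); (22,3,c); (22,18,c); (22,19,c); (23,17,c); (23,18,c); (23,19,c); result: nodes: 0:vx, 2:vx, 3:vx, 6:vx, 7:vx, 10:vx, 11:vx, 12:vx, 13:tri, 14:tri, 15:tri, 16:tri, 17:vx, 18:vx, 19:vx, 20:tri, 21:tri, 22:tri, 23:tri edges: (13,0,c); (13,10,c); (13,12,c); (14,6,c); (14,10,c); (14,11,c); (15,7,c); (15,11,c); (15,12,c); (16,10,c); (16,11,c); (16,12,c); (20,0,c); (20,17,c); (20,19,c); (21,2,c); (21,17,c); (21,18,c); (22,3,c); (22,18,c); (22,19,c); (23,17,c); (23,18,c); (23,19,c)
final:
nodes: 0:vx, 2:vx, 3:vx, 6:vx, 7:vx, 10:vx, 11:vx, 12:vx, 13:tri, 14:tri, 15:tri, 16:tri, 17:vx, 18:vx, 19:vx, 20:tri, 21:tri, 22:tri, 23:tri
edges: (13,0,c); (13,10,c); (13,12,c); (14,6,c); (14,10,c); (14,11,c); (15,7,c); (15,11,c); (15,12,c); (16,10,c); (16,11,c); (16,12,c); (20,0,c); (20,17,c); (20,19,c); (21,2,c); (21,17,c); (21,18,c); (22,3,c); (22,18,c); (22,19,c); (23,17,c); (23,18,c); (23,19,c)
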